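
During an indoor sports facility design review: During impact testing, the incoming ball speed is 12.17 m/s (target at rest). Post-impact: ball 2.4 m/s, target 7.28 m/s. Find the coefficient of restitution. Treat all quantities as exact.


e = (v2_after - v1_after) / (v1_before - v2_before)
Numerator = 7.28 - 2.4 = 4.88
Denominator = 12.17 - 0 = 12.17
e = 4.88 / 12.17 = 0.401

0.401


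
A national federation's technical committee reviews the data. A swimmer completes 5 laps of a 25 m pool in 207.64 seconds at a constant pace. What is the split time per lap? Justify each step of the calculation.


Split time = total_time / n_laps = 207.64 / 5
Split time = 41.528 s per lap

41.528 s


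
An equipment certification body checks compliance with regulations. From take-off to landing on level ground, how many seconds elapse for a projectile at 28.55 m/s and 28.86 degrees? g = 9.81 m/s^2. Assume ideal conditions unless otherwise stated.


T = 2*v*sin(theta)/g
sin(theta) = sin(28.86 deg) = 0.4827
T = 2*28.55*0.4827 / 9.81
T = 27.5605 / 9.81 = 2.8094 s

2.8094 s


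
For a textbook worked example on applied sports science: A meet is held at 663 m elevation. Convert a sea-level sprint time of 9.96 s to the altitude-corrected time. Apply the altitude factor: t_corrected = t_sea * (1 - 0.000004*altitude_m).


Correction factor = 1 - 0.000004 * 663 = 0.997348
t_corrected = t_sea * factor = 9.96 * 0.997348
t_corrected = 9.9336 s

9.9336 s


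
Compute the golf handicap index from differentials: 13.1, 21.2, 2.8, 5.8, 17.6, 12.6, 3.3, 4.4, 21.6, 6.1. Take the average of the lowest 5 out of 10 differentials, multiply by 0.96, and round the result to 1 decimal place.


All differentials: 13.1, 21.2, 2.8, 5.8, 17.6, 12.6, 3.3, 4.4, 21.6, 6.1
Sorted: 2.8, 3.3, 4.4, 5.8, 6.1, 12.6, 13.1, 17.6, 21.2, 21.6
Best 5: 2.8, 3.3, 4.4, 5.8, 6.1
Average of best = 22.4 / 5 = 4.48
Raw index = 4.48 * 0.96 = 4.3008
Handicap index = round(4.3008, 1) = 4.3

4.3


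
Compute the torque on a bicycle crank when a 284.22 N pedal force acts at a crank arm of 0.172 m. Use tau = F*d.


tau = F * d
tau = 284.22 * 0.172
tau = 48.8858 N*m

48.8858 N*m


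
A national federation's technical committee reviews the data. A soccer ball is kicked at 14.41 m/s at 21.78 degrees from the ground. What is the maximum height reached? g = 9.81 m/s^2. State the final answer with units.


H = (v*sin(theta))^2 / (2*g)
vy = v*sin(theta) = 14.41 * sin(21.78 deg) = 5.3467 m/s
H = vy^2 / (2*g) = 28.5876 / (2*9.81)
H = 28.5876 / 19.62 = 1.4571 m

1.4571 m


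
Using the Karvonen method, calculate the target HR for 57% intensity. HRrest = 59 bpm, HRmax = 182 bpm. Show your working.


Target = HRrest + pct*(HRmax - HRrest)
Heart rate reserve = HRmax - HRrest = 182 - 59 = 123 bpm
Fraction = 57% = 0.57
Target = 59 + 0.57 * 123
Target = 59 + 70.11 = 129.11 bpm

129.11 bpm


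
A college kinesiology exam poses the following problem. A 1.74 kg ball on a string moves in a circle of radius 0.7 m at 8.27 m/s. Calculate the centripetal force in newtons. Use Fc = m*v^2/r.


Fc = m * v^2 / r
v^2 = 8.27^2 = 68.3929
Fc = 1.74 * 68.3929 / 0.7
Fc = 119.0036 / 0.7 = 170.0052 N

170.0052 N


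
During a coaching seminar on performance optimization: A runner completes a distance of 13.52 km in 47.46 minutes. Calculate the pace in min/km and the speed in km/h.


Pace = time / distance = 47.46 min / 13.52 km = 3.5104 min/km
Speed = distance / time_in_hours = 13.52 / 0.791 hr
Speed = 17.0923 km/h

3.5104 min/km, 17.0923 km/h


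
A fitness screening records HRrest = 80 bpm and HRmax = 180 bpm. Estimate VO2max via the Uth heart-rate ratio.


VO2max = 15.3 * HRmax / HRrest
VO2max = 15.3 * 180 / 80
VO2max = 2754 / 80 = 34.425 mL/kg/min

34.425 mL/kg/min


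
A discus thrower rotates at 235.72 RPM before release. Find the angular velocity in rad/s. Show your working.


omega = RPM * 2 * pi / 60
omega = 235.72 * 2 * 3.14159 / 60
omega = 1481.0724 / 60 = 24.6845 rad/s

24.6845 rad/s


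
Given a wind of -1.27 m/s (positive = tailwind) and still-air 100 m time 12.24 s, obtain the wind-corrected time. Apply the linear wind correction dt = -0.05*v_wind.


dt = -0.05 * v_wind = -0.05 * -1.27 = 0.0635 s
t_corrected = t_still + dt = 12.24 + (0.0635)
t_corrected = 12.3035 s

12.3035 s


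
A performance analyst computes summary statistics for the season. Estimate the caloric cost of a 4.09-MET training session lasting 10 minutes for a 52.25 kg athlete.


kcal = MET * mass * time_hr
Convert time: 10 min = 0.1667 hr
kcal = 4.09 * 52.25 * 0.1667
kcal = 35.6171 kcal

35.6171 kcal


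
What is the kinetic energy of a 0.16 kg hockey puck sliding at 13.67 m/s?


KE = 0.5 * m * v^2
KE = 0.5 * 0.16 * 13.67^2
KE = 0.5 * 0.16 * 186.8689 = 14.9495 J

14.9495 J


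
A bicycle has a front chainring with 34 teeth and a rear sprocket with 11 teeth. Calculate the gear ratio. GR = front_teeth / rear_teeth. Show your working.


GR = front_teeth / rear_teeth
GR = 34 / 11
GR = 3.0909

3.0909


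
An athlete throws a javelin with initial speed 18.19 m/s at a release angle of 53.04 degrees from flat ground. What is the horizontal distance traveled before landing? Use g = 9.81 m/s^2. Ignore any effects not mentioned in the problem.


R = v^2 * sin(2*theta) / g
Convert angle to radians: theta = 53.04 deg = 0.9257 rad
sin(2*theta) = sin(1.8514) = 0.9609
R = 18.19^2 * 0.9609 / 9.81
R = 330.8761 * 0.9609 / 9.81 = 32.4089 m

32.4089 m


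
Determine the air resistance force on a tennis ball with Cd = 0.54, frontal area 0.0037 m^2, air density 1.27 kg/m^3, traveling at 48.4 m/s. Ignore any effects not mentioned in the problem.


Fd = 0.5 * Cd * rho * A * v^2
Fd = 0.5 * 0.54 * 1.27 * 0.0037 * 48.4^2
v^2 = 2342.56
Fd = 0.5 * 0.54 * 1.27 * 0.0037 * 2342.56 = 2.9721 N

2.9721 N


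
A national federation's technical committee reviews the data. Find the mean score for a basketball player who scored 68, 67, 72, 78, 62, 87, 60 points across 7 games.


Average = sum / n
Sum = 494
Average = 494 / 7 = 70.5714

70.5714


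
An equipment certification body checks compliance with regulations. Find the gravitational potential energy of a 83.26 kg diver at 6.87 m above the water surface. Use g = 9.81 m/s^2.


PE = m * g * h
PE = 83.26 * 9.81 * 6.87
PE = 816.7806 * 6.87 = 5611.2827 J

5611.2827 J


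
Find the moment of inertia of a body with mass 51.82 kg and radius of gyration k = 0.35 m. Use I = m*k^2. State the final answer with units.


I = m * k^2
I = 51.82 * 0.35^2
I = 51.82 * 0.1225 = 6.3479 kg*m^2

6.3479 kg*m^2


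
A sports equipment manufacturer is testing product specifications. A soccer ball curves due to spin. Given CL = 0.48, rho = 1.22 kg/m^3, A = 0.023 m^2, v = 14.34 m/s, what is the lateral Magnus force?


FM = 0.5 * CL * rho * A * v^2
FM = 0.5 * 0.48 * 1.22 * 0.023 * 14.34^2
v^2 = 205.6356
FM = 0.5 * 0.48 * 1.22 * 0.023 * 205.6356 = 1.3848 N

1.3848 N


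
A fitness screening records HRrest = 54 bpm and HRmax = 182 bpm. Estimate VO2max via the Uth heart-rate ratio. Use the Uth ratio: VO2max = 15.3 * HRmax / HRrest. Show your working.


VO2max = 15.3 * HRmax / HRrest
VO2max = 15.3 * 182 / 54
VO2max = 2784.6 / 54 = 51.5667 mL/kg/min

51.5667 mL/kg/min


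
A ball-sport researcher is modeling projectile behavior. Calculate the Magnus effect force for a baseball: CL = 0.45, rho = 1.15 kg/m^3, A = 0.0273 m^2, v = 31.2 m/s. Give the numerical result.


FM = 0.5 * CL * rho * A * v^2
FM = 0.5 * 0.45 * 1.15 * 0.0273 * 31.2^2
v^2 = 973.44
FM = 0.5 * 0.45 * 1.15 * 0.0273 * 973.44 = 6.8763 N

6.8763 N


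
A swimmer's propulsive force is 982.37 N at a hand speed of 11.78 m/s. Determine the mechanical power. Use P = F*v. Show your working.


P = F * v
P = 982.37 * 11.78
P = 11572.3186 W

11572.3186 W


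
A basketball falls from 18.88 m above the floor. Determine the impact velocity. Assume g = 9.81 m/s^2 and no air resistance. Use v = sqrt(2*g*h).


v = sqrt(2 * g * h)
v = sqrt(2 * 9.81 * 18.88)
v = sqrt(370.4256) = 19.2464 m/s

19.2464 m/s


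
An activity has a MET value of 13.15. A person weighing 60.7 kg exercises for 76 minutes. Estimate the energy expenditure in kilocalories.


kcal = MET * mass * time_hr
Convert time: 76 min = 1.2667 hr
kcal = 13.15 * 60.7 * 1.2667
kcal = 1011.0597 kcal

1011.0597 kcal


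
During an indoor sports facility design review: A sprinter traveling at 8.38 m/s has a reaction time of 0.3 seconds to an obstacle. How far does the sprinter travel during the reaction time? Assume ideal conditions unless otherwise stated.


d = v * t
d = 8.38 * 0.3
d = 2.514 m

2.514 m


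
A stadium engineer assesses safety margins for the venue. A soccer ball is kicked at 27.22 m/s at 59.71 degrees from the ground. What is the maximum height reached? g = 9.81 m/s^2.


H = (v*sin(theta))^2 / (2*g)
vy = v*sin(theta) = 27.22 * sin(59.71 deg) = 23.504 m/s
H = vy^2 / (2*g) = 552.4391 / (2*9.81)
H = 552.4391 / 19.62 = 28.1569 m

28.1569 m


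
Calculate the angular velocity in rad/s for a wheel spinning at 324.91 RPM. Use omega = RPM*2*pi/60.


omega = RPM * 2 * pi / 60
omega = 324.91 * 2 * 3.14159 / 60
omega = 2041.4697 / 60 = 34.0245 rad/s

34.0245 rad/s


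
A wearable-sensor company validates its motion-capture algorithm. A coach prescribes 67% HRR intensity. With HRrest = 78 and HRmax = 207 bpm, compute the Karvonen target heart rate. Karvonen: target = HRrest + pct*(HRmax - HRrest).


Target = HRrest + pct*(HRmax - HRrest)
Heart rate reserve = HRmax - HRrest = 207 - 78 = 129 bpm
Fraction = 67% = 0.67
Target = 78 + 0.67 * 129
Target = 78 + 86.43 = 164.43 bpm

164.43 bpm


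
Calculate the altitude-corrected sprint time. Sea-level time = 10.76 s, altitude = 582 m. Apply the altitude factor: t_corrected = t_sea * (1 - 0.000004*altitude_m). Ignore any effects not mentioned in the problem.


Correction factor = 1 - 0.000004 * 582 = 0.997672
t_corrected = t_sea * factor = 10.76 * 0.997672
t_corrected = 10.735 s

10.735 s


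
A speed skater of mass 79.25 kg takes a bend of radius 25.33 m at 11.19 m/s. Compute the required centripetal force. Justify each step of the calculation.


Fc = m * v^2 / r
v^2 = 11.19^2 = 125.2161
Fc = 79.25 * 125.2161 / 25.33
Fc = 9923.3759 / 25.33 = 391.7638 N

391.7638 N


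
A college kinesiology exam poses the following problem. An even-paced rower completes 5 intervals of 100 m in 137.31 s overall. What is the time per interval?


Split time = total_time / n_laps = 137.31 / 5
Split time = 27.462 s per lap

27.462 s


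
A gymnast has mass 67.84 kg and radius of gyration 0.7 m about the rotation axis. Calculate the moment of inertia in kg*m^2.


I = m * k^2
I = 67.84 * 0.7^2
I = 67.84 * 0.49 = 33.2416 kg*m^2

33.2416 kg*m^2


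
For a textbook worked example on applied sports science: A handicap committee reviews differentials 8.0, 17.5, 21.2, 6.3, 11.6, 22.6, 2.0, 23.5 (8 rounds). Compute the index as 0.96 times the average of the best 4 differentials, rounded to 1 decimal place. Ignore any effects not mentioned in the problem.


All differentials: 8.0, 17.5, 21.2, 6.3, 11.6, 22.6, 2.0, 23.5
Sorted: 2.0, 6.3, 8.0, 11.6, 17.5, 21.2, 22.6, 23.5
Best 4: 2.0, 6.3, 8.0, 11.6
Average of best = 27.9 / 4 = 6.975
Raw index = 6.975 * 0.96 = 6.696
Handicap index = round(6.696, 1) = 6.7

6.7


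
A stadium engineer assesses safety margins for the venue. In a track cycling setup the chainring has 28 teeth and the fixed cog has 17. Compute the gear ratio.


GR = front_teeth / rear_teeth
GR = 28 / 17
GR = 1.6471

1.6471


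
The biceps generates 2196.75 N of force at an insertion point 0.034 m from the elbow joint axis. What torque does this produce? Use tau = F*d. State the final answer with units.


tau = F * d
tau = 2196.75 * 0.034
tau = 74.6895 N*m

74.6895 N*m


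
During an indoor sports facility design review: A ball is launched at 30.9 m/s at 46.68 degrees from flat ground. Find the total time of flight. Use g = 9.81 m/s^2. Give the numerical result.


T = 2*v*sin(theta)/g
sin(theta) = sin(46.68 deg) = 0.7275
T = 2*30.9*0.7275 / 9.81
T = 44.9616 / 9.81 = 4.5832 s

4.5832 s


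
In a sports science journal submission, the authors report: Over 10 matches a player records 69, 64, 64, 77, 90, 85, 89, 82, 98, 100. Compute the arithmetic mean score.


Average = sum / n
Sum = 818
Average = 818 / 10 = 81.8

81.8


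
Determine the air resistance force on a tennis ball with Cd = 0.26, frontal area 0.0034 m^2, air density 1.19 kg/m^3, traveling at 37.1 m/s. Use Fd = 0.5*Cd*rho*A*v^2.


Fd = 0.5 * Cd * rho * A * v^2
Fd = 0.5 * 0.26 * 1.19 * 0.0034 * 37.1^2
v^2 = 1376.41
Fd = 0.5 * 0.26 * 1.19 * 0.0034 * 1376.41 = 0.724 N

0.724 N


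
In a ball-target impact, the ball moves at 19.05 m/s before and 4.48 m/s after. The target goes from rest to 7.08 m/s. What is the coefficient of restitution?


e = (v2_after - v1_after) / (v1_before - v2_before)
Numerator = 7.08 - 4.48 = 2.6
Denominator = 19.05 - 0 = 19.05
e = 2.6 / 19.05 = 0.1365

0.1365


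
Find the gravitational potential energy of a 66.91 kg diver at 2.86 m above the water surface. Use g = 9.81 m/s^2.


PE = m * g * h
PE = 66.91 * 9.81 * 2.86
PE = 656.3871 * 2.86 = 1877.2671 J

1877.2671 J


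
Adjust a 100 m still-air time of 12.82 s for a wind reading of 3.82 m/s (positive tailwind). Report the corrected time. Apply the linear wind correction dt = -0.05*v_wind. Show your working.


dt = -0.05 * v_wind = -0.05 * 3.82 = -0.191 s
t_corrected = t_still + dt = 12.82 + (-0.191)
t_corrected = 12.629 s

12.629 s


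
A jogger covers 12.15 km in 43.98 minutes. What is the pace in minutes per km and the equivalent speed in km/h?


Pace = time / distance = 43.98 min / 12.15 km = 3.6198 min/km
Speed = distance / time_in_hours = 12.15 / 0.733 hr
Speed = 16.5757 km/h

3.6198 min/km, 16.5757 km/h


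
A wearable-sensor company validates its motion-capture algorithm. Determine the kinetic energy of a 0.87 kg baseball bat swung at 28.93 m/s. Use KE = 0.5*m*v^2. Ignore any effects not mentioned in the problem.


KE = 0.5 * m * v^2
KE = 0.5 * 0.87 * 28.93^2
KE = 0.5 * 0.87 * 836.9449 = 364.071 J

364.071 J


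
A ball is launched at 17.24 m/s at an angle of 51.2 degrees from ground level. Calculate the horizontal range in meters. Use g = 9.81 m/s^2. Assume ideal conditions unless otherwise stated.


R = v^2 * sin(2*theta) / g
Convert angle to radians: theta = 51.2 deg = 0.8936 rad
sin(2*theta) = sin(1.7872) = 0.9767
R = 17.24^2 * 0.9767 / 9.81
R = 297.2176 * 0.9767 / 9.81 = 29.5906 m

29.5906 m


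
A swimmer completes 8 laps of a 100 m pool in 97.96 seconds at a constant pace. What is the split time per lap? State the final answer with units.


Split time = total_time / n_laps = 97.96 / 8
Split time = 12.245 s per lap

12.245 s


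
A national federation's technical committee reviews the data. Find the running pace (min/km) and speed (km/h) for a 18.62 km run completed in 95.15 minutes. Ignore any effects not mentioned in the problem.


Pace = time / distance = 95.15 min / 18.62 km = 5.1101 min/km
Speed = distance / time_in_hours = 18.62 / 1.5858 hr
Speed = 11.7415 km/h

5.1101 min/km, 11.7415 km/h


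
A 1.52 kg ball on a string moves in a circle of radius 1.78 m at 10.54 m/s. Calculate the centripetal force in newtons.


Fc = m * v^2 / r
v^2 = 10.54^2 = 111.0916
Fc = 1.52 * 111.0916 / 1.78
Fc = 168.8592 / 1.78 = 94.8647 N

94.8647 N


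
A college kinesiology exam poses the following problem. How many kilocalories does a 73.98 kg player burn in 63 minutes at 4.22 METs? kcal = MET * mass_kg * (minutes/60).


kcal = MET * mass * time_hr
Convert time: 63 min = 1.05 hr
kcal = 4.22 * 73.98 * 1.05
kcal = 327.8054 kcal

327.8054 kcal


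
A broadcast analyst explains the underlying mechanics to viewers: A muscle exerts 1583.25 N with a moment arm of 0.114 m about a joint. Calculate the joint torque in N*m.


tau = F * d
tau = 1583.25 * 0.114
tau = 180.4905 N*m

180.4905 N*m


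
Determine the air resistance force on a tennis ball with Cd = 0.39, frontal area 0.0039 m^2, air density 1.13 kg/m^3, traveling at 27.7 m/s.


Fd = 0.5 * Cd * rho * A * v^2
Fd = 0.5 * 0.39 * 1.13 * 0.0039 * 27.7^2
v^2 = 767.29
Fd = 0.5 * 0.39 * 1.13 * 0.0039 * 767.29 = 0.6594 N

0.6594 N


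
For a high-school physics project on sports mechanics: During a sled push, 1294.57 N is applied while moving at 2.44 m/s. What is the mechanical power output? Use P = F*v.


P = F * v
P = 1294.57 * 2.44
P = 3158.7508 W

3158.7508 W


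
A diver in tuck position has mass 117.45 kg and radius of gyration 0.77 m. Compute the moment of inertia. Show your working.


I = m * k^2
I = 117.45 * 0.77^2
I = 117.45 * 0.5929 = 69.6361 kg*m^2

69.6361 kg*m^2


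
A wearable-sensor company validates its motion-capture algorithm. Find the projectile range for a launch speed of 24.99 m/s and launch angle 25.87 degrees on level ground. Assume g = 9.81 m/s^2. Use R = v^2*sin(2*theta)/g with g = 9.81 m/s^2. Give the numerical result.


R = v^2 * sin(2*theta) / g
Convert angle to radians: theta = 25.87 deg = 0.4515 rad
sin(2*theta) = sin(0.903) = 0.7852
R = 24.99^2 * 0.7852 / 9.81
R = 624.5001 * 0.7852 / 9.81 = 49.986 m

49.986 m


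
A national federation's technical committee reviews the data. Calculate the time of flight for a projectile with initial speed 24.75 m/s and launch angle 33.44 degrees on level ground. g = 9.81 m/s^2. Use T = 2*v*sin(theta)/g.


T = 2*v*sin(theta)/g
sin(theta) = sin(33.44 deg) = 0.5511
T = 2*24.75*0.5511 / 9.81
T = 27.2776 / 9.81 = 2.7806 s

2.7806 s


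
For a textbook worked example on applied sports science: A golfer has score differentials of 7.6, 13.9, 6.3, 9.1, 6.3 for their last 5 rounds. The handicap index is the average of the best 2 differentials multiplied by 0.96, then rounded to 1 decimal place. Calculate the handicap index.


All differentials: 7.6, 13.9, 6.3, 9.1, 6.3
Sorted: 6.3, 6.3, 7.6, 9.1, 13.9
Best 2: 6.3, 6.3
Average of best = 12.6 / 2 = 6.3
Raw index = 6.3 * 0.96 = 6.048
Handicap index = round(6.048, 1) = 6.0

6.0


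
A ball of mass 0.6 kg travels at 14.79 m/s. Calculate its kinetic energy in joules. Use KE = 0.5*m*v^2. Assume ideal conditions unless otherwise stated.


KE = 0.5 * m * v^2
KE = 0.5 * 0.6 * 14.79^2
KE = 0.5 * 0.6 * 218.7441 = 65.6232 J

65.6232 J


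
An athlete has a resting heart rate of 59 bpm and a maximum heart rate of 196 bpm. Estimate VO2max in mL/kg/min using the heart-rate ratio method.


VO2max = 15.3 * HRmax / HRrest
VO2max = 15.3 * 196 / 59
VO2max = 2998.8 / 59 = 50.8271 mL/kg/min

50.8271 mL/kg/min


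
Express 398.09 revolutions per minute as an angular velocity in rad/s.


omega = RPM * 2 * pi / 60
omega = 398.09 * 2 * 3.14159 / 60
omega = 2501.2732 / 60 = 41.6879 rad/s

41.6879 rad/s


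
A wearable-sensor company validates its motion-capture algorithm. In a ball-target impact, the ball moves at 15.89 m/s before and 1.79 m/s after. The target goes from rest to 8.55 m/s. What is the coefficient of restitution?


e = (v2_after - v1_after) / (v1_before - v2_before)
Numerator = 8.55 - 1.79 = 6.76
Denominator = 15.89 - 0 = 15.89
e = 6.76 / 15.89 = 0.4254

0.4254


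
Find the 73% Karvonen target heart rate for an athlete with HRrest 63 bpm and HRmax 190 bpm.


Target = HRrest + pct*(HRmax - HRrest)
Heart rate reserve = HRmax - HRrest = 190 - 63 = 127 bpm
Fraction = 73% = 0.73
Target = 63 + 0.73 * 127
Target = 63 + 92.71 = 155.71 bpm

155.71 bpm


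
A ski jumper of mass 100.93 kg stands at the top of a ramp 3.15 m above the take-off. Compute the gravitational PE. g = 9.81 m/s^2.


PE = m * g * h
PE = 100.93 * 9.81 * 3.15
PE = 990.1233 * 3.15 = 3118.8884 J

3118.8884 J


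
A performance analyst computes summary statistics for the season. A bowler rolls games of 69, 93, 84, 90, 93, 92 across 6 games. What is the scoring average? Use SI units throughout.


Average = sum / n
Sum = 521
Average = 521 / 6 = 86.8333

86.8333


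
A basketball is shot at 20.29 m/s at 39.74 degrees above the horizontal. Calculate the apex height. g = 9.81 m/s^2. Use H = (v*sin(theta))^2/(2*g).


H = (v*sin(theta))^2 / (2*g)
vy = v*sin(theta) = 20.29 * sin(39.74 deg) = 12.9715 m/s
H = vy^2 / (2*g) = 168.2597 / (2*9.81)
H = 168.2597 / 19.62 = 8.5759 m

8.5759 m


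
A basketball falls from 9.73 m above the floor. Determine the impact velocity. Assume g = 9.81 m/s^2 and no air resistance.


v = sqrt(2 * g * h)
v = sqrt(2 * 9.81 * 9.73)
v = sqrt(190.9026) = 13.8168 m/s

13.8168 m/s


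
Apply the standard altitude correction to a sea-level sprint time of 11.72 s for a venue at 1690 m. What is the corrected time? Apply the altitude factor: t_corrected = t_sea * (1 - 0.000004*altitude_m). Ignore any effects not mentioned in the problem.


Correction factor = 1 - 0.000004 * 1690 = 0.99324
t_corrected = t_sea * factor = 11.72 * 0.99324
t_corrected = 11.6408 s

11.6408 s


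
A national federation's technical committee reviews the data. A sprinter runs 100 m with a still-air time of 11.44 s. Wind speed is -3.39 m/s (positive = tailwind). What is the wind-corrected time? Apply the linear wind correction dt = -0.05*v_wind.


dt = -0.05 * v_wind = -0.05 * -3.39 = 0.1695 s
t_corrected = t_still + dt = 11.44 + (0.1695)
t_corrected = 11.6095 s

11.6095 s


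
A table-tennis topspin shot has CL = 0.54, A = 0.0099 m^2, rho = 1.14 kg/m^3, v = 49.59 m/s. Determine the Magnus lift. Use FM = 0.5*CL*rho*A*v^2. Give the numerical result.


FM = 0.5 * CL * rho * A * v^2
FM = 0.5 * 0.54 * 1.14 * 0.0099 * 49.59^2
v^2 = 2459.1681
FM = 0.5 * 0.54 * 1.14 * 0.0099 * 2459.1681 = 7.4936 N

7.4936 N


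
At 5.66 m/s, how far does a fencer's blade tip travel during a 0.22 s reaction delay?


d = v * t
d = 5.66 * 0.22
d = 1.2452 m

1.2452 m


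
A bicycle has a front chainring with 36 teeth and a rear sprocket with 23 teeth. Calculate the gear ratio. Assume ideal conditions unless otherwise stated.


GR = front_teeth / rear_teeth
GR = 36 / 23
GR = 1.5652

1.5652


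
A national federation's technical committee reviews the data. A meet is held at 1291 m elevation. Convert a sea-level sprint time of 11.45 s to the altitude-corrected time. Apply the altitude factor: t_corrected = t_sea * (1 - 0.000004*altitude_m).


Correction factor = 1 - 0.000004 * 1291 = 0.994836
t_corrected = t_sea * factor = 11.45 * 0.994836
t_corrected = 11.3909 s

11.3909 s


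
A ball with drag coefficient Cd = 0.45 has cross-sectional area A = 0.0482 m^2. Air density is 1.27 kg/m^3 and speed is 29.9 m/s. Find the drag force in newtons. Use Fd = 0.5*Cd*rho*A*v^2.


Fd = 0.5 * Cd * rho * A * v^2
Fd = 0.5 * 0.45 * 1.27 * 0.0482 * 29.9^2
v^2 = 894.01
Fd = 0.5 * 0.45 * 1.27 * 0.0482 * 894.01 = 12.3133 N

12.3133 N


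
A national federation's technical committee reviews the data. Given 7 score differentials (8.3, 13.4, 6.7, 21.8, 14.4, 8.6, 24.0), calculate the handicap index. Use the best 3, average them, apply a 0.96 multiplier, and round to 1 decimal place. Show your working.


All differentials: 8.3, 13.4, 6.7, 21.8, 14.4, 8.6, 24.0
Sorted: 6.7, 8.3, 8.6, 13.4, 14.4, 21.8, 24.0
Best 3: 6.7, 8.3, 8.6
Average of best = 23.6 / 3 = 7.8667
Raw index = 7.8667 * 0.96 = 7.552
Handicap index = round(7.552, 1) = 7.6

7.6


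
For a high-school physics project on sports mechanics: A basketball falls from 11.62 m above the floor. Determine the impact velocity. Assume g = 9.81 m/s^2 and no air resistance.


v = sqrt(2 * g * h)
v = sqrt(2 * 9.81 * 11.62)
v = sqrt(227.9844) = 15.0992 m/s

15.0992 m/s


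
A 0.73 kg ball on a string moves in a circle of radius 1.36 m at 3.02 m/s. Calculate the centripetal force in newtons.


Fc = m * v^2 / r
v^2 = 3.02^2 = 9.1204
Fc = 0.73 * 9.1204 / 1.36
Fc = 6.6579 / 1.36 = 4.8955 N

4.8955 N


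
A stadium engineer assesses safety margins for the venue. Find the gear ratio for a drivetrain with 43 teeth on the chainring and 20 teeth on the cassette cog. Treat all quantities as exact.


GR = front_teeth / rear_teeth
GR = 43 / 20
GR = 2.15

2.15


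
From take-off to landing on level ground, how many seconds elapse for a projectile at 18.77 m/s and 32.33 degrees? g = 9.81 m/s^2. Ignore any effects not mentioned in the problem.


T = 2*v*sin(theta)/g
sin(theta) = sin(32.33 deg) = 0.5348
T = 2*18.77*0.5348 / 9.81
T = 20.0762 / 9.81 = 2.0465 s

2.0465 s


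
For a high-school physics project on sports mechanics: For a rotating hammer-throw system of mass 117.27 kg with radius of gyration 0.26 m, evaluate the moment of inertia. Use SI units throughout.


I = m * k^2
I = 117.27 * 0.26^2
I = 117.27 * 0.0676 = 7.9275 kg*m^2

7.9275 kg*m^2


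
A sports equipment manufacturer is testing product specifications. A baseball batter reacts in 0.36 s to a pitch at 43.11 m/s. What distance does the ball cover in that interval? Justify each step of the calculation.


d = v * t
d = 43.11 * 0.36
d = 15.5196 m

15.5196 m


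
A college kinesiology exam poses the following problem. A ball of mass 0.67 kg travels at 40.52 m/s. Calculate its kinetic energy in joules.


KE = 0.5 * m * v^2
KE = 0.5 * 0.67 * 40.52^2
KE = 0.5 * 0.67 * 1641.8704 = 550.0266 J

550.0266 J


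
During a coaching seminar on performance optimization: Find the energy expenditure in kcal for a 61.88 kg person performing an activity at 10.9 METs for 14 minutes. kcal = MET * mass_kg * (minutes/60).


kcal = MET * mass * time_hr
Convert time: 14 min = 0.2333 hr
kcal = 10.9 * 61.88 * 0.2333
kcal = 157.3815 kcal

157.3815 kcal


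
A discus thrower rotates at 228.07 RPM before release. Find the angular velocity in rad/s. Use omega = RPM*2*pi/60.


omega = RPM * 2 * pi / 60
omega = 228.07 * 2 * 3.14159 / 60
omega = 1433.0061 / 60 = 23.8834 rad/s

23.8834 rad/s


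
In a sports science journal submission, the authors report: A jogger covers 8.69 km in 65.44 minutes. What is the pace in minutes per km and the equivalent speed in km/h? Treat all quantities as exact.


Pace = time / distance = 65.44 min / 8.69 km = 7.5305 min/km
Speed = distance / time_in_hours = 8.69 / 1.0907 hr
Speed = 7.9676 km/h

7.5305 min/km, 7.9676 km/h


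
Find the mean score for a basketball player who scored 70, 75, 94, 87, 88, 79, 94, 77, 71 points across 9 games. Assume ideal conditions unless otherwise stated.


Average = sum / n
Sum = 735
Average = 735 / 9 = 81.6667

81.6667


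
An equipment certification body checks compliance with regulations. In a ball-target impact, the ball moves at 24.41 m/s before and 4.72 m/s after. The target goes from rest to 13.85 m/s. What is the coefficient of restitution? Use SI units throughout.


e = (v2_after - v1_after) / (v1_before - v2_before)
Numerator = 13.85 - 4.72 = 9.13
Denominator = 24.41 - 0 = 24.41
e = 9.13 / 24.41 = 0.374

0.374


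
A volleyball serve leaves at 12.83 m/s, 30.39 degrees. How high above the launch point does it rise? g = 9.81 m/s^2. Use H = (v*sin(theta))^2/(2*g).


H = (v*sin(theta))^2 / (2*g)
vy = v*sin(theta) = 12.83 * sin(30.39 deg) = 6.4905 m/s
H = vy^2 / (2*g) = 42.1264 / (2*9.81)
H = 42.1264 / 19.62 = 2.1471 m

2.1471 m


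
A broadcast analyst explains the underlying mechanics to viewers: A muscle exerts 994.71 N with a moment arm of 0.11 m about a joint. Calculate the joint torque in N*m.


tau = F * d
tau = 994.71 * 0.11
tau = 109.4181 N*m

109.4181 N*m


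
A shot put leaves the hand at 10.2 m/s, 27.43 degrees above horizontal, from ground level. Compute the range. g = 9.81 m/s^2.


R = v^2 * sin(2*theta) / g
Convert angle to radians: theta = 27.43 deg = 0.4787 rad
sin(2*theta) = sin(0.9575) = 0.8177
R = 10.2^2 * 0.8177 / 9.81
R = 104.04 * 0.8177 / 9.81 = 8.6726 m

8.6726 m


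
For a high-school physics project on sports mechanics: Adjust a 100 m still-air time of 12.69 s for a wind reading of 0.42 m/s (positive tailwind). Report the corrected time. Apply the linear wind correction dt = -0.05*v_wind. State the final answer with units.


dt = -0.05 * v_wind = -0.05 * 0.42 = -0.021 s
t_corrected = t_still + dt = 12.69 + (-0.021)
t_corrected = 12.669 s

12.669 s


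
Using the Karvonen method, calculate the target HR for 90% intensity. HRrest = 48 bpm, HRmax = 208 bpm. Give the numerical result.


Target = HRrest + pct*(HRmax - HRrest)
Heart rate reserve = HRmax - HRrest = 208 - 48 = 160 bpm
Fraction = 90% = 0.9
Target = 48 + 0.9 * 160
Target = 48 + 144 = 192 bpm

192 bpm


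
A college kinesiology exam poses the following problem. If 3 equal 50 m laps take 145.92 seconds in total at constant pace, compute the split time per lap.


Split time = total_time / n_laps = 145.92 / 3
Split time = 48.64 s per lap

48.64 s


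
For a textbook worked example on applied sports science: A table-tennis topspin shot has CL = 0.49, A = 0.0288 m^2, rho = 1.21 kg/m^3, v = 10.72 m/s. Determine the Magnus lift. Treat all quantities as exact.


FM = 0.5 * CL * rho * A * v^2
FM = 0.5 * 0.49 * 1.21 * 0.0288 * 10.72^2
v^2 = 114.9184
FM = 0.5 * 0.49 * 1.21 * 0.0288 * 114.9184 = 0.9811 N

0.9811 N


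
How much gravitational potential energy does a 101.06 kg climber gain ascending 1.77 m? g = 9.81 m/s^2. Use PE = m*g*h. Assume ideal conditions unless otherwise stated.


PE = m * g * h
PE = 101.06 * 9.81 * 1.77
PE = 991.3986 * 1.77 = 1754.7755 J

1754.7755 J


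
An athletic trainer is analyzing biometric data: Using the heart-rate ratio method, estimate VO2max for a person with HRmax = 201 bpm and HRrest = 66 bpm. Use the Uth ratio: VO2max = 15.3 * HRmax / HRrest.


VO2max = 15.3 * HRmax / HRrest
VO2max = 15.3 * 201 / 66
VO2max = 3075.3 / 66 = 46.5955 mL/kg/min

46.5955 mL/kg/min


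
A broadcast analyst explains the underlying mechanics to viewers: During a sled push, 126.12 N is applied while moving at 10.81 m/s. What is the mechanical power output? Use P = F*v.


P = F * v
P = 126.12 * 10.81
P = 1363.3572 W

1363.3572 W


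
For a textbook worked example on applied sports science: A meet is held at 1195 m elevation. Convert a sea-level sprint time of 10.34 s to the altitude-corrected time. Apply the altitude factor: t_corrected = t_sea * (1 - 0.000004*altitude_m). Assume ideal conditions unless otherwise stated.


Correction factor = 1 - 0.000004 * 1195 = 0.99522
t_corrected = t_sea * factor = 10.34 * 0.99522
t_corrected = 10.2906 s

10.2906 s


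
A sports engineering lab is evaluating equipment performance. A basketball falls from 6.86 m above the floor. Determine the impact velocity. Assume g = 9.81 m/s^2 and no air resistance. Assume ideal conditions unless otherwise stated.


v = sqrt(2 * g * h)
v = sqrt(2 * 9.81 * 6.86)
v = sqrt(134.5932) = 11.6014 m/s

11.6014 m/s


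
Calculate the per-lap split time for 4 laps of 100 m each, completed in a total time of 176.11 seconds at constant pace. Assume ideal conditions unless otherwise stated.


Split time = total_time / n_laps = 176.11 / 4
Split time = 44.0275 s per lap

44.0275 s


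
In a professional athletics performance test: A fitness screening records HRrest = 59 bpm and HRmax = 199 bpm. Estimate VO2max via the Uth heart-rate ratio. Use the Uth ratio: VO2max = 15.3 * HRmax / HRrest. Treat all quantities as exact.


VO2max = 15.3 * HRmax / HRrest
VO2max = 15.3 * 199 / 59
VO2max = 3044.7 / 59 = 51.6051 mL/kg/min

51.6051 mL/kg/min


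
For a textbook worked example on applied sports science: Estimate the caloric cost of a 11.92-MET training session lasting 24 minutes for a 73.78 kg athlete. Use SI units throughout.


kcal = MET * mass * time_hr
Convert time: 24 min = 0.4 hr
kcal = 11.92 * 73.78 * 0.4
kcal = 351.783 kcal

351.783 kcal


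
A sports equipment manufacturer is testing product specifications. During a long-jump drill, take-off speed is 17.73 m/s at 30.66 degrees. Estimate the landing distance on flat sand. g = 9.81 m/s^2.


R = v^2 * sin(2*theta) / g
Convert angle to radians: theta = 30.66 deg = 0.5351 rad
sin(2*theta) = sin(1.0702) = 0.8773
R = 17.73^2 * 0.8773 / 9.81
R = 314.3529 * 0.8773 / 9.81 = 28.1128 m

28.1128 m


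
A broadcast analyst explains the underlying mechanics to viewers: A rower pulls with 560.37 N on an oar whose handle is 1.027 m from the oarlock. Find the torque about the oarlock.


tau = F * d
tau = 560.37 * 1.027
tau = 575.5 N*m

575.5 N*m


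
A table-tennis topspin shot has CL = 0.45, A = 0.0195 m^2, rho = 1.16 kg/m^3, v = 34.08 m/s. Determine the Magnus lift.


FM = 0.5 * CL * rho * A * v^2
FM = 0.5 * 0.45 * 1.16 * 0.0195 * 34.08^2
v^2 = 1161.4464
FM = 0.5 * 0.45 * 1.16 * 0.0195 * 1161.4464 = 5.9112 N

5.9112 N


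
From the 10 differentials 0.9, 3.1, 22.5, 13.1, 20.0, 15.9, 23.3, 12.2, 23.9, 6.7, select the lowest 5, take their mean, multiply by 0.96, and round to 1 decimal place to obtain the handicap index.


All differentials: 0.9, 3.1, 22.5, 13.1, 20.0, 15.9, 23.3, 12.2, 23.9, 6.7
Sorted: 0.9, 3.1, 6.7, 12.2, 13.1, 15.9, 20.0, 22.5, 23.3, 23.9
Best 5: 0.9, 3.1, 6.7, 12.2, 13.1
Average of best = 36 / 5 = 7.2
Raw index = 7.2 * 0.96 = 6.912
Handicap index = round(6.912, 1) = 6.9

6.9


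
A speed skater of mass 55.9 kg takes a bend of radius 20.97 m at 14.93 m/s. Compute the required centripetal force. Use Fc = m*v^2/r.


Fc = m * v^2 / r
v^2 = 14.93^2 = 222.9049
Fc = 55.9 * 222.9049 / 20.97
Fc = 12460.3839 / 20.97 = 594.2005 N

594.2005 N


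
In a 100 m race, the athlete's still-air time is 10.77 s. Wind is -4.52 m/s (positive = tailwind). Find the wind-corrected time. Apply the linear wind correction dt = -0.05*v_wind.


dt = -0.05 * v_wind = -0.05 * -4.52 = 0.226 s
t_corrected = t_still + dt = 10.77 + (0.226)
t_corrected = 10.996 s

10.996 s


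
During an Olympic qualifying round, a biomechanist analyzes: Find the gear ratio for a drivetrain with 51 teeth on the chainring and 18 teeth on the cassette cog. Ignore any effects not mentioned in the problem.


GR = front_teeth / rear_teeth
GR = 51 / 18
GR = 2.8333

2.8333


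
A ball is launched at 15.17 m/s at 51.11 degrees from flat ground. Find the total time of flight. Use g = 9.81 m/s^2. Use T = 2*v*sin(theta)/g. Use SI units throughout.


T = 2*v*sin(theta)/g
sin(theta) = sin(51.11 deg) = 0.7784
T = 2*15.17*0.7784 / 9.81
T = 23.6152 / 9.81 = 2.4073 s

2.4073 s


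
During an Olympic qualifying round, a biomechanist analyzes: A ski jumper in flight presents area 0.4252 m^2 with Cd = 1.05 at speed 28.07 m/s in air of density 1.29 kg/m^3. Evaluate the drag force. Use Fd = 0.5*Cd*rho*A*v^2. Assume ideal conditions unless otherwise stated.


Fd = 0.5 * Cd * rho * A * v^2
Fd = 0.5 * 1.05 * 1.29 * 0.4252 * 28.07^2
v^2 = 787.9249
Fd = 0.5 * 1.05 * 1.29 * 0.4252 * 787.9249 = 226.8961 N

226.8961 N


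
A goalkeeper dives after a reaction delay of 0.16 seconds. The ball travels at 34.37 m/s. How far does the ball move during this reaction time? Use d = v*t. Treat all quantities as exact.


d = v * t
d = 34.37 * 0.16
d = 5.4992 m

5.4992 m


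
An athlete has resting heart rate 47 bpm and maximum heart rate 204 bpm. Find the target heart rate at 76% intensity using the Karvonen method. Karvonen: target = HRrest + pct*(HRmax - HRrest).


Target = HRrest + pct*(HRmax - HRrest)
Heart rate reserve = HRmax - HRrest = 204 - 47 = 157 bpm
Fraction = 76% = 0.76
Target = 47 + 0.76 * 157
Target = 47 + 119.32 = 166.32 bpm

166.32 bpm


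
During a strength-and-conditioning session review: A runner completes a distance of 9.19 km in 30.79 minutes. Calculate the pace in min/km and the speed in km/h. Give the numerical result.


Pace = time / distance = 30.79 min / 9.19 km = 3.3504 min/km
Speed = distance / time_in_hours = 9.19 / 0.5132 hr
Speed = 17.9084 km/h

3.3504 min/km, 17.9084 km/h


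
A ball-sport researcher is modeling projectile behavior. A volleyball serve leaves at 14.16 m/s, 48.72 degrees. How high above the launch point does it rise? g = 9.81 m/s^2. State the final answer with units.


H = (v*sin(theta))^2 / (2*g)
vy = v*sin(theta) = 14.16 * sin(48.72 deg) = 10.6412 m/s
H = vy^2 / (2*g) = 113.2343 / (2*9.81)
H = 113.2343 / 19.62 = 5.7714 m

5.7714 m


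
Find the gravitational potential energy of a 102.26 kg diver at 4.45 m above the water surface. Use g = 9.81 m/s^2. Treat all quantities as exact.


PE = m * g * h
PE = 102.26 * 9.81 * 4.45
PE = 1003.1706 * 4.45 = 4464.1092 J

4464.1092 J


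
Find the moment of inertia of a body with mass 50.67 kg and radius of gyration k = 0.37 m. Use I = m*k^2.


I = m * k^2
I = 50.67 * 0.37^2
I = 50.67 * 0.1369 = 6.9367 kg*m^2

6.9367 kg*m^2


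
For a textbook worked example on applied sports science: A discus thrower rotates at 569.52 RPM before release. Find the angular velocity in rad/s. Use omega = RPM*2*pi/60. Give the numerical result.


omega = RPM * 2 * pi / 60
omega = 569.52 * 2 * 3.14159 / 60
omega = 3578.3997 / 60 = 59.64 rad/s

59.64 rad/s


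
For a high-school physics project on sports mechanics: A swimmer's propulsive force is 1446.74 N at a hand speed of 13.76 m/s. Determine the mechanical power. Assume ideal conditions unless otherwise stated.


P = F * v
P = 1446.74 * 13.76
P = 19907.1424 W

19907.1424 W


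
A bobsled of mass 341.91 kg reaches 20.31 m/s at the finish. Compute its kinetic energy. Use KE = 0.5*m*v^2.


KE = 0.5 * m * v^2
KE = 0.5 * 341.91 * 20.31^2
KE = 0.5 * 341.91 * 412.4961 = 70518.2708 J

70518.2708 J


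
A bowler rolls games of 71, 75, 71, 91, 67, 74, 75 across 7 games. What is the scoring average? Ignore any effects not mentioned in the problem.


Average = sum / n
Sum = 524
Average = 524 / 7 = 74.8571

74.8571


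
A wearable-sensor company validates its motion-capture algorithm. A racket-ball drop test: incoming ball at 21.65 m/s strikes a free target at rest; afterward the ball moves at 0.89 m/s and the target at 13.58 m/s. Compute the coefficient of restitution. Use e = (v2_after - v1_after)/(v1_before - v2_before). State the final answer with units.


e = (v2_after - v1_after) / (v1_before - v2_before)
Numerator = 13.58 - 0.89 = 12.69
Denominator = 21.65 - 0 = 21.65
e = 12.69 / 21.65 = 0.5861

0.5861


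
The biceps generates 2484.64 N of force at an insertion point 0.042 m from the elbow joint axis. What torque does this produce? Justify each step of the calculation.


tau = F * d
tau = 2484.64 * 0.042
tau = 104.3549 N*m

104.3549 N*m


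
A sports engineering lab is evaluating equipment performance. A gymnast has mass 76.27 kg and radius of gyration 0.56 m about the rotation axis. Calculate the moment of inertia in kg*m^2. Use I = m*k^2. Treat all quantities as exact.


I = m * k^2
I = 76.27 * 0.56^2
I = 76.27 * 0.3136 = 23.9183 kg*m^2

23.9183 kg*m^2


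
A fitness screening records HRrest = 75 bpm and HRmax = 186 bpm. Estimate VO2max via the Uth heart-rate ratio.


VO2max = 15.3 * HRmax / HRrest
VO2max = 15.3 * 186 / 75
VO2max = 2845.8 / 75 = 37.944 mL/kg/min

37.944 mL/kg/min


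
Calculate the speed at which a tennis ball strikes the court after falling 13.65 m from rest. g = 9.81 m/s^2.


v = sqrt(2 * g * h)
v = sqrt(2 * 9.81 * 13.65)
v = sqrt(267.813) = 16.365 m/s

16.365 m/s


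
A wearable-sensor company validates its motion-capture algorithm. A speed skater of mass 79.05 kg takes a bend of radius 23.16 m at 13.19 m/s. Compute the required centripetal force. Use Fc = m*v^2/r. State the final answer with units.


Fc = m * v^2 / r
v^2 = 13.19^2 = 173.9761
Fc = 79.05 * 173.9761 / 23.16
Fc = 13752.8107 / 23.16 = 593.8174 N

593.8174 N


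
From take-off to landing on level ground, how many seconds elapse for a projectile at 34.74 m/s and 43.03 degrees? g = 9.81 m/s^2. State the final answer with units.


T = 2*v*sin(theta)/g
sin(theta) = sin(43.03 deg) = 0.6824
T = 2*34.74*0.6824 / 9.81
T = 47.4118 / 9.81 = 4.833 s

4.833 s


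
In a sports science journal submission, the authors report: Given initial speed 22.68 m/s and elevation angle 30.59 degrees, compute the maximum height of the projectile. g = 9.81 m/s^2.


H = (v*sin(theta))^2 / (2*g)
vy = v*sin(theta) = 22.68 * sin(30.59 deg) = 11.5417 m/s
H = vy^2 / (2*g) = 133.2097 / (2*9.81)
H = 133.2097 / 19.62 = 6.7895 m

6.7895 m
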